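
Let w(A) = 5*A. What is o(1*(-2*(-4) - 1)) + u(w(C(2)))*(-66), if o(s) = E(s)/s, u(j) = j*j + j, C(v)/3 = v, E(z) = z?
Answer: -61379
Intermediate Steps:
C(v) = 3*v
u(j) = j + j² (u(j) = j² + j = j + j²)
o(s) = 1 (o(s) = s/s = 1)
o(1*(-2*(-4) - 1)) + u(w(C(2)))*(-66) = 1 + ((5*(3*2))*(1 + 5*(3*2)))*(-66) = 1 + ((5*6)*(1 + 5*6))*(-66) = 1 + (30*(1 + 30))*(-66) = 1 + (30*31)*(-66) = 1 + 930*(-66) = 1 - 61380 = -61379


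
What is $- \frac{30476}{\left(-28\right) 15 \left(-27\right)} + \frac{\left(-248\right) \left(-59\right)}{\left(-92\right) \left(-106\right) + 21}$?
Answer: $- \frac{32978767}{27706455} \approx -1.1903$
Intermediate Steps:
$- \frac{30476}{\left(-28\right) 15 \left(-27\right)} + \frac{\left(-248\right) \left(-59\right)}{\left(-92\right) \left(-106\right) + 21} = - \frac{30476}{\left(-420\right) \left(-27\right)} + \frac{14632}{9752 + 21} = - \frac{30476}{11340} + \frac{14632}{9773} = \left(-30476\right) \frac{1}{11340} + 14632 \cdot \frac{1}{9773} = - \frac{7619}{2835} + \frac{14632}{9773} = - \frac{32978767}{27706455}$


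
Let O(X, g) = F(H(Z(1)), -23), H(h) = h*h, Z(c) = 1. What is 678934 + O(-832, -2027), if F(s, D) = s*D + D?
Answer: 678888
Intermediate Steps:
H(h) = h**2
F(s, D) = D + D*s (F(s, D) = D*s + D = D + D*s)
O(X, g) = -46 (O(X, g) = -23*(1 + 1**2) = -23*(1 + 1) = -23*2 = -46)
678934 + O(-832, -2027) = 678934 - 46 = 678888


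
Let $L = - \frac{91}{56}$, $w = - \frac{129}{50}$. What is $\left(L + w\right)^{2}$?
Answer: $\frac{707281}{40000} \approx 17.682$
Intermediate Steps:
$w = - \frac{129}{50}$ ($w = \left(-129\right) \frac{1}{50} = - \frac{129}{50} \approx -2.58$)
$L = - \frac{13}{8}$ ($L = \left(-91\right) \frac{1}{56} = - \frac{13}{8} \approx -1.625$)
$\left(L + w\right)^{2} = \left(- \frac{13}{8} - \frac{129}{50}\right)^{2} = \left(- \frac{841}{200}\right)^{2} = \frac{707281}{40000}$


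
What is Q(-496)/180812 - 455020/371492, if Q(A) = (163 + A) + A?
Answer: -20645260777/16792552876 ≈ -1.2294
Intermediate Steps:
Q(A) = 163 + 2*A
Q(-496)/180812 - 455020/371492 = (163 + 2*(-496))/180812 - 455020/371492 = (163 - 992)*(1/180812) - 455020*1/371492 = -829*1/180812 - 113755/92873 = -829/180812 - 113755/92873 = -20645260777/16792552876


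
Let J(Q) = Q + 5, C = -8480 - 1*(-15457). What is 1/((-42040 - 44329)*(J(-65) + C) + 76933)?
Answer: -1/597337440 ≈ -1.6741e-9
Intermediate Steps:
C = 6977 (C = -8480 + 15457 = 6977)
J(Q) = 5 + Q
1/((-42040 - 44329)*(J(-65) + C) + 76933) = 1/((-42040 - 44329)*((5 - 65) + 6977) + 76933) = 1/(-86369*(-60 + 6977) + 76933) = 1/(-86369*6917 + 76933) = 1/(-597414373 + 76933) = 1/(-597337440) = -1/597337440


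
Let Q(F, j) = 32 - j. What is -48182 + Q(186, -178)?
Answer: -47972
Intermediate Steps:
-48182 + Q(186, -178) = -48182 + (32 - 1*(-178)) = -48182 + (32 + 178) = -48182 + 210 = -47972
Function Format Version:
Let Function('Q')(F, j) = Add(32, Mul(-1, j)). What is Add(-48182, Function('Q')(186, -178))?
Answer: -47972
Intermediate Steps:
Add(-48182, Function('Q')(186, -178)) = Add(-48182, Add(32, Mul(-1, -178))) = Add(-48182, Add(32, 178)) = Add(-48182, 210) = -47972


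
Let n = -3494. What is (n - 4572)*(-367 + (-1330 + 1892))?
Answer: -1572870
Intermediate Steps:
(n - 4572)*(-367 + (-1330 + 1892)) = (-3494 - 4572)*(-367 + (-1330 + 1892)) = -8066*(-367 + 562) = -8066*195 = -1572870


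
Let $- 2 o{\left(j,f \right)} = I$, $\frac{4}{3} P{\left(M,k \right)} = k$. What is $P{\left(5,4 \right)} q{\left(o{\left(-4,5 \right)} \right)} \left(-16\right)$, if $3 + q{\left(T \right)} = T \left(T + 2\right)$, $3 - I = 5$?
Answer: $0$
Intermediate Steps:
$P{\left(M,k \right)} = \frac{3 k}{4}$
$I = -2$ ($I = 3 - 5 = -2$)
$o{\left(j,f \right)} = 1$ ($o{\left(j,f \right)} = \left(- \frac{1}{2}\right) \left(-2\right) = 1$)
$q{\left(T \right)} = -3 + T \left(2 + T\right)$ ($q{\left(T \right)} = -3 + T \left(T + 2\right) = -3 + T \left(2 + T\right)$)
$P{\left(5,4 \right)} q{\left(o{\left(-4,5 \right)} \right)} \left(-16\right) = \frac{3}{4} \cdot 4 \left(-3 + 1^{2} + 2 \cdot 1\right) \left(-16\right) = 3 \left(-3 + 1 + 2\right) \left(-16\right) = 3 \cdot 0 \left(-16\right) = 0 \left(-16\right) = 0$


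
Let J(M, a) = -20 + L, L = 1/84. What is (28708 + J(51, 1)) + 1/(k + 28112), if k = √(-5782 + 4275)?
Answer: 1904425796058851/66384028284 - I*√1507/790286051 ≈ 28688.0 - 4.9122e-8*I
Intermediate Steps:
L = 1/84 ≈ 0.011905
J(M, a) = -1679/84 (J(M, a) = -20 + 1/84 = -1679/84)
k = I*√1507 (k = √(-1507) = I*√1507 ≈ 38.82*I)
(28708 + J(51, 1)) + 1/(k + 28112) = (28708 - 1679/84) + 1/(I*√1507 + 28112) = 2409793/84 + 1/(28112 + I*√1507)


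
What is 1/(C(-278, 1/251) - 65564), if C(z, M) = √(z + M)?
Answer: -16456564/1078958231873 - 3*I*√1946003/1078958231873 ≈ -1.5252e-5 - 3.8787e-9*I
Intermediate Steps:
C(z, M) = √(M + z)
1/(C(-278, 1/251) - 65564) = 1/(√(1/251 - 278) - 65564) = 1/(√(-69777/251) - 65564) = 1/(3*I*√1946003/251 - 65564) = 1/(-65564 + 3*I*√1946003/251)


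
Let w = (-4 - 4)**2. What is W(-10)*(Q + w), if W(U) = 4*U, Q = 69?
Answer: -5320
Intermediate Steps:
w = 64 (w = (-8)**2 = 64)
W(-10)*(Q + w) = (4*(-10))*(69 + 64) = -40*133 = -5320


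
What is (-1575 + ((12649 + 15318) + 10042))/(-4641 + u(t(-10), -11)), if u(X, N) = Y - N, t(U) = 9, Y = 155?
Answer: -36434/4475 ≈ -8.1417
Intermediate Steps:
u(X, N) = 155 - N
(-1575 + ((12649 + 15318) + 10042))/(-4641 + u(t(-10), -11)) = (-1575 + ((12649 + 15318) + 10042))/(-4641 + (155 - 1*(-11))) = (-1575 + (27967 + 10042))/(-4641 + (155 + 11)) = (-1575 + 38009)/(-4641 + 166) = 36434/(-4475) = 36434*(-1/4475) = -36434/4475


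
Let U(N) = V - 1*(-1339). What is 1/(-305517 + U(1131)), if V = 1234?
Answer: -1/302944 ≈ -3.3009e-6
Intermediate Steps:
U(N) = 2573 (U(N) = 1234 - 1*(-1339) = 1234 + 1339 = 2573)
1/(-305517 + U(1131)) = 1/(-305517 + 2573) = 1/(-302944) = -1/302944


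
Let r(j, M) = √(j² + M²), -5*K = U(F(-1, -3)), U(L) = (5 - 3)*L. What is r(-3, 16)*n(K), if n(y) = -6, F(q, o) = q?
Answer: -6*√265 ≈ -97.673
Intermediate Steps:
U(L) = 2*L
K = ⅖ (K = -2*(-1)/5 = -⅕*(-2) = ⅖ ≈ 0.40000)
r(j, M) = √(M² + j²)
r(-3, 16)*n(K) = √(16² + (-3)²)*(-6) = √(256 + 9)*(-6) = √265*(-6) = -6*√265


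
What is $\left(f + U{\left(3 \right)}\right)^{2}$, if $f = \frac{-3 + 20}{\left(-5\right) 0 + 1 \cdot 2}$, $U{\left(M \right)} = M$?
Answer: $\frac{529}{4} \approx 132.25$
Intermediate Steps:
$f = \frac{17}{2}$ ($f = \frac{17}{0 + 2} = \frac{17}{2} \approx 8.5$)
$\left(f + U{\left(3 \right)}\right)^{2} = \left(\frac{17}{2} + 3\right)^{2} = \left(\frac{23}{2}\right)^{2} = \frac{529}{4}$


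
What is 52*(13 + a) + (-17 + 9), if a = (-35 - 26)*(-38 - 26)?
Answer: 203676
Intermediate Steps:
a = 3904 (a = -61*(-64) = 3904)
52*(13 + a) + (-17 + 9) = 52*(13 + 3904) + (-17 + 9) = 52*3917 - 8 = 203684 - 8 = 203676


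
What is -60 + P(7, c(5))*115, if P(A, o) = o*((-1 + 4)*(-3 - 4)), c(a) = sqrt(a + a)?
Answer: -60 - 2415*sqrt(10) ≈ -7696.9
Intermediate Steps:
c(a) = sqrt(2)*sqrt(a) (c(a) = sqrt(2*a) = sqrt(2)*sqrt(a))
P(A, o) = -21*o (P(A, o) = o*(3*(-7)) = o*(-21) = -21*o)
-60 + P(7, c(5))*115 = -60 - 21*sqrt(2)*sqrt(5)*115 = -60 - 21*sqrt(10)*115 = -60 - 2415*sqrt(10)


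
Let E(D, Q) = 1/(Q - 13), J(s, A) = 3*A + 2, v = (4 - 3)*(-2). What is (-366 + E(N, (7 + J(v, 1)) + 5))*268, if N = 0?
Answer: -98021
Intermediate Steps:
v = -2 (v = 1*(-2) = -2)
J(s, A) = 2 + 3*A
E(D, Q) = 1/(-13 + Q)
(-366 + E(N, (7 + J(v, 1)) + 5))*268 = (-366 + 1/(-13 + ((7 + (2 + 3*1)) + 5)))*268 = (-366 + 1/(-13 + ((7 + (2 + 3)) + 5)))*268 = (-366 + 1/(-13 + ((7 + 5) + 5)))*268 = (-366 + 1/(-13 + (12 + 5)))*268 = (-366 + 1/(-13 + 17))*268 = (-366 + 1/4)*268 = (-366 + ¼)*268 = -1463/4*268 = -98021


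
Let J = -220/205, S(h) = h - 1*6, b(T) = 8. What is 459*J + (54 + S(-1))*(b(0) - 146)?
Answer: -286122/41 ≈ -6978.6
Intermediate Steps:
S(h) = -6 + h (S(h) = h - 6 = -6 + h)
J = -44/41 (J = -220*1/205 = -44/41 ≈ -1.0732)
459*J + (54 + S(-1))*(b(0) - 146) = 459*(-44/41) + (54 + (-6 - 1))*(8 - 146) = -20196/41 + (54 - 7)*(-138) = -20196/41 + 47*(-138) = -20196/41 - 6486 = -286122/41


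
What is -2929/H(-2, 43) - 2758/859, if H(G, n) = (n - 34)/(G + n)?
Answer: -103181273/7731 ≈ -13346.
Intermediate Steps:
H(G, n) = (-34 + n)/(G + n)
-2929/H(-2, 43) - 2758/859 = -2929*(-2 + 43)/(-34 + 43) - 2758/859 = -2929/(9/41) - 2758*1/859 = -2929/((1/41)*9) - 2758/859 = -2929/9/41 - 2758/859 = -2929*41/9 - 2758/859 = -120089/9 - 2758/859 = -103181273/7731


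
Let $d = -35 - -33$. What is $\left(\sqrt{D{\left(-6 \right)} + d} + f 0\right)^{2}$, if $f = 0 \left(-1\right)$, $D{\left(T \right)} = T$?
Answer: $-8$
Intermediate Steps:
$d = -2$ ($d = -35 + 33 = -2$)
$f = 0$
$\left(\sqrt{D{\left(-6 \right)} + d} + f 0\right)^{2} = \left(\sqrt{-6 - 2} + 0 \cdot 0\right)^{2} = \left(\sqrt{-8} + 0\right)^{2} = \left(2 i \sqrt{2} + 0\right)^{2} = \left(2 i \sqrt{2}\right)^{2} = -8$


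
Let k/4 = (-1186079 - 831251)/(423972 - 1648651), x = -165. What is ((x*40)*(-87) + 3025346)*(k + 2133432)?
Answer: 9404812574576107808/1224679 ≈ 7.6794e+12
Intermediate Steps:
k = 8069320/1224679 (k = 4*((-1186079 - 831251)/(423972 - 1648651)) = 4*(-2017330/(-1224679)) = 4*(-2017330*(-1/1224679)) = 4*(2017330/1224679) = 8069320/1224679 ≈ 6.5889)
((x*40)*(-87) + 3025346)*(k + 2133432) = (-165*40*(-87) + 3025346)*(8069320/1224679 + 2133432) = (-6600*(-87) + 3025346)*(2612777437648/1224679) = (574200 + 3025346)*(2612777437648/1224679) = 3599546*(2612777437648/1224679) = 9404812574576107808/1224679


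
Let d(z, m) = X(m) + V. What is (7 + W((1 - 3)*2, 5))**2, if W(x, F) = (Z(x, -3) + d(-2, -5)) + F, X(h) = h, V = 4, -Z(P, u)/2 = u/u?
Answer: 81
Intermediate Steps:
Z(P, u) = -2 (Z(P, u) = -2*u/u = -2*1 = -2)
d(z, m) = 4 + m (d(z, m) = m + 4 = 4 + m)
W(x, F) = -3 + F (W(x, F) = (-2 + (4 - 5)) + F = (-2 - 1) + F = -3 + F)
(7 + W((1 - 3)*2, 5))**2 = (7 + (-3 + 5))**2 = (7 + 2)**2 = 9**2 = 81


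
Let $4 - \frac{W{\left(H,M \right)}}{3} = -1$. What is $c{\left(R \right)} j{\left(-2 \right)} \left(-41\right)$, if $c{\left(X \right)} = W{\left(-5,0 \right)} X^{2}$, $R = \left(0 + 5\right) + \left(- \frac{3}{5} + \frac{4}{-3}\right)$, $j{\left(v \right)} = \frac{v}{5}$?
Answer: $\frac{173512}{75} \approx 2313.5$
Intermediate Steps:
$j{\left(v \right)} = \frac{v}{5}$ ($j{\left(v \right)} = v \frac{1}{5} = \frac{v}{5}$)
$W{\left(H,M \right)} = 15$ ($W{\left(H,M \right)} = 12 - -3 = 12 + 3 = 15$)
$R = \frac{46}{15}$ ($R = 5 + \left(\left(-3\right) \frac{1}{5} + 4 \left(- \frac{1}{3}\right)\right) = 5 - \frac{29}{15} = \frac{46}{15} \approx 3.0667$)
$c{\left(X \right)} = 15 X^{2}$
$c{\left(R \right)} j{\left(-2 \right)} \left(-41\right) = 15 \left(\frac{46}{15}\right)^{2} \cdot \frac{1}{5} \left(-2\right) \left(-41\right) = 15 \cdot \frac{2116}{225} \left(- \frac{2}{5}\right) \left(-41\right) = \frac{2116}{15} \left(- \frac{2}{5}\right) \left(-41\right) = \left(- \frac{4232}{75}\right) \left(-41\right) = \frac{173512}{75}$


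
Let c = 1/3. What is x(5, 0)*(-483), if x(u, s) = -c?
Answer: 161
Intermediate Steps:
c = 1/3 ≈ 0.33333
x(u, s) = -1/3 (x(u, s) = -1*1/3 = -1/3)
x(5, 0)*(-483) = -1/3*(-483) = 161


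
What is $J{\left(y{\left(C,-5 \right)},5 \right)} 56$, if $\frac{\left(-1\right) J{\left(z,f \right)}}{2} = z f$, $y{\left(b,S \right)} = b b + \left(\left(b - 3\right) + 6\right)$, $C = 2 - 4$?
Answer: $-2800$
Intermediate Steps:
$C = -2$
$y{\left(b,S \right)} = 3 + b + b^{2}$ ($y{\left(b,S \right)} = b^{2} + \left(\left(-3 + b\right) + 6\right) = b^{2} + \left(3 + b\right) = 3 + b + b^{2}$)
$J{\left(z,f \right)} = - 2 f z$ ($J{\left(z,f \right)} = - 2 z f = - 2 f z$)
$J{\left(y{\left(C,-5 \right)},5 \right)} 56 = \left(-2\right) 5 \left(3 - 2 + \left(-2\right)^{2}\right) 56 = \left(-2\right) 5 \left(3 - 2 + 4\right) 56 = \left(-2\right) 5 \cdot 5 \cdot 56 = \left(-50\right) 56 = -2800$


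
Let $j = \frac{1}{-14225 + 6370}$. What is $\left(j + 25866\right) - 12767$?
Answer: $\frac{102892644}{7855} \approx 13099.0$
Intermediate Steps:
$j = - \frac{1}{7855}$ ($j = \frac{1}{-7855} = - \frac{1}{7855} \approx -0.00012731$)
$\left(j + 25866\right) - 12767 = \left(- \frac{1}{7855} + 25866\right) - 12767 = \frac{203177429}{7855} - 12767 = \frac{102892644}{7855}$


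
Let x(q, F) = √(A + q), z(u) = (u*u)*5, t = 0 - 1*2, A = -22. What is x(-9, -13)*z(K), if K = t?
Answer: 20*I*√31 ≈ 111.36*I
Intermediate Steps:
t = -2 (t = 0 - 2 = -2)
K = -2
z(u) = 5*u² (z(u) = u²*5 = 5*u²)
x(q, F) = √(-22 + q)
x(-9, -13)*z(K) = √(-22 - 9)*(5*(-2)²) = √(-31)*(5*4) = (I*√31)*20 = 20*I*√31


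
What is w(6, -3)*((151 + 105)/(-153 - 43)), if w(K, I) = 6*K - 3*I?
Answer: -2880/49 ≈ -58.776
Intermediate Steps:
w(K, I) = -3*I + 6*K
w(6, -3)*((151 + 105)/(-153 - 43)) = (-3*(-3) + 6*6)*((151 + 105)/(-153 - 43)) = (9 + 36)*(256/(-196)) = 45*(256*(-1/196)) = 45*(-64/49) = -2880/49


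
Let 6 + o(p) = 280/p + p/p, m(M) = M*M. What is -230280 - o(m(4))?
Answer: -460585/2 ≈ -2.3029e+5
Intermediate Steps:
m(M) = M²
o(p) = -5 + 280/p (o(p) = -6 + (280/p + p/p) = -6 + (280/p + 1) = -6 + (1 + 280/p) = -5 + 280/p)
-230280 - o(m(4)) = -230280 - (-5 + 280/(4²)) = -230280 - (-5 + 280/16) = -230280 - (-5 + 280*(1/16)) = -230280 - (-5 + 35/2) = -230280 - 1*25/2 = -230280 - 25/2 = -460585/2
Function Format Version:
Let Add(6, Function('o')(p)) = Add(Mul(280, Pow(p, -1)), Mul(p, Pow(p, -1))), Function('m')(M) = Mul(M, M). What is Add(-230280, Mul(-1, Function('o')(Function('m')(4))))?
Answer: Rational(-460585, 2) ≈ -2.3029e+5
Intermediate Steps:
Function('m')(M) = Pow(M, 2)
Function('o')(p) = Add(-5, Mul(280, Pow(p, -1))) (Function('o')(p) = Add(-6, Add(Mul(280, Pow(p, -1)), Mul(p, Pow(p, -1)))) = Add(-6, Add(Mul(280, Pow(p, -1)), 1)) = Add(-6, Add(1, Mul(280, Pow(p, -1)))) = Add(-5, Mul(280, Pow(p, -1))))
Add(-230280, Mul(-1, Function('o')(Function('m')(4)))) = Add(-230280, Mul(-1, Add(-5, Mul(280, Pow(Pow(4, 2), -1))))) = Add(-230280, Mul(-1, Add(-5, Mul(280, Pow(16, -1))))) = Add(-230280, Mul(-1, Add(-5, Mul(280, Rational(1, 16))))) = Add(-230280, Mul(-1, Add(-5, Rational(35, 2)))) = Add(-230280, Mul(-1, Rational(25, 2))) = Add(-230280, Rational(-25, 2)) = Rational(-460585, 2)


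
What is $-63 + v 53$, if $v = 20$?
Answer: $997$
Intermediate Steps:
$-63 + v 53 = -63 + 20 \cdot 53 = -63 + 1060 = 997$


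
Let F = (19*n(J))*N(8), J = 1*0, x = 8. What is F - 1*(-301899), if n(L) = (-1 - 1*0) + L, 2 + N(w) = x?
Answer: 301785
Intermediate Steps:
N(w) = 6 (N(w) = -2 + 8 = 6)
J = 0
n(L) = -1 + L (n(L) = (-1 + 0) + L = -1 + L)
F = -114 (F = (19*(-1 + 0))*6 = (19*(-1))*6 = -19*6 = -114)
F - 1*(-301899) = -114 - 1*(-301899) = -114 + 301899 = 301785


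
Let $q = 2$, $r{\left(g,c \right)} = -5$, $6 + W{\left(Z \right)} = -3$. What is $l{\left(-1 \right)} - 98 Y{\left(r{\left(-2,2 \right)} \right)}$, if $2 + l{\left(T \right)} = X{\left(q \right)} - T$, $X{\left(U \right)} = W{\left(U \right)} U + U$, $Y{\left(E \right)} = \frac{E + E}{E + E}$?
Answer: $-115$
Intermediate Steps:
$W{\left(Z \right)} = -9$ ($W{\left(Z \right)} = -6 - 3 = -9$)
$Y{\left(E \right)} = 1$ ($Y{\left(E \right)} = \frac{2 E}{2 E} = 2 E \frac{1}{2 E} = 1$)
$X{\left(U \right)} = - 8 U$ ($X{\left(U \right)} = - 9 U + U = - 8 U$)
$l{\left(T \right)} = -18 - T$ ($l{\left(T \right)} = -2 - \left(16 + T\right) = -18 - T$)
$l{\left(-1 \right)} - 98 Y{\left(r{\left(-2,2 \right)} \right)} = \left(-18 - -1\right) - 98 = \left(-18 + 1\right) - 98 = -17 - 98 = -115$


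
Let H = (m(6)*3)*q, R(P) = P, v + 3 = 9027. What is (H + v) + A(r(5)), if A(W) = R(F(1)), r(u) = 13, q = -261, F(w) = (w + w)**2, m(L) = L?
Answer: 4330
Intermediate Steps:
F(w) = 4*w**2 (F(w) = (2*w)**2 = 4*w**2)
v = 9024 (v = -3 + 9027 = 9024)
A(W) = 4 (A(W) = 4*1**2 = 4*1 = 4)
H = -4698 (H = (6*3)*(-261) = 18*(-261) = -4698)
(H + v) + A(r(5)) = (-4698 + 9024) + 4 = 4326 + 4 = 4330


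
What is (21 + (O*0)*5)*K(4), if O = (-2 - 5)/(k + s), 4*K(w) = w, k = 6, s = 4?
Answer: 21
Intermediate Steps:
K(w) = w/4
O = -7/10 (O = (-2 - 5)/(6 + 4) = -7/10 ≈ -0.70000)
(21 + (O*0)*5)*K(4) = (21 - 7/10*0*5)*((¼)*4) = (21 + 0*5)*1 = (21 + 0)*1 = 21*1 = 21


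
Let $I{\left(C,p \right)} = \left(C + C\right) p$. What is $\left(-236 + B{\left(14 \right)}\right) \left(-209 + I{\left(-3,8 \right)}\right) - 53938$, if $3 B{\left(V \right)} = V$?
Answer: $\frac{16544}{3} \approx 5514.7$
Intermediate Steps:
$I{\left(C,p \right)} = 2 C p$
$B{\left(V \right)} = \frac{V}{3}$
$\left(-236 + B{\left(14 \right)}\right) \left(-209 + I{\left(-3,8 \right)}\right) - 53938 = \left(-236 + \frac{1}{3} \cdot 14\right) \left(-209 + 2 \left(-3\right) 8\right) - 53938 = \left(-236 + \frac{14}{3}\right) \left(-209 - 48\right) - 53938 = \left(- \frac{694}{3}\right) \left(-257\right) - 53938 = \frac{178358}{3} - 53938 = \frac{16544}{3}$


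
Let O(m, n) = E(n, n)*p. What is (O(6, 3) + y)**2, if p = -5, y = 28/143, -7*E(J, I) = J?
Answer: 5480281/1002001 ≈ 5.4693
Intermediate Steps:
E(J, I) = -J/7
y = 28/143 (y = 28*(1/143) = 28/143 ≈ 0.19580)
O(m, n) = 5*n/7 (O(m, n) = -n/7*(-5) = 5*n/7)
(O(6, 3) + y)**2 = ((5/7)*3 + 28/143)**2 = (15/7 + 28/143)**2 = (2341/1001)**2 = 5480281/1002001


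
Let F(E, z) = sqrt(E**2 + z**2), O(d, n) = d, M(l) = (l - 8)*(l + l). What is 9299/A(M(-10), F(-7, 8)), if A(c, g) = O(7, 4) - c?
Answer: -9299/353 ≈ -26.343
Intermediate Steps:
M(l) = 2*l*(-8 + l) (M(l) = (-8 + l)*(2*l) = 2*l*(-8 + l))
A(c, g) = 7 - c
9299/A(M(-10), F(-7, 8)) = 9299/(7 - 2*(-10)*(-8 - 10)) = 9299/(7 - 2*(-10)*(-18)) = 9299/(7 - 1*360) = 9299/(7 - 360) = 9299/(-353) = 9299*(-1/353) = -9299/353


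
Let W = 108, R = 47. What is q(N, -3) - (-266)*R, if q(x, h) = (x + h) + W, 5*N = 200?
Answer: 12647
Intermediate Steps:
N = 40 (N = (⅕)*200 = 40)
q(x, h) = 108 + h + x (q(x, h) = (x + h) + 108 = (h + x) + 108 = 108 + h + x)
q(N, -3) - (-266)*R = (108 - 3 + 40) - (-266)*47 = 145 - 1*(-12502) = 145 + 12502 = 12647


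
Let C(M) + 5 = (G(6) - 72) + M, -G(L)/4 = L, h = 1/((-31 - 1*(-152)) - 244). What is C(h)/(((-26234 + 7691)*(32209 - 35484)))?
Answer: -12424/7469583975 ≈ -1.6633e-6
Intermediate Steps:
h = -1/123 (h = 1/((-31 + 152) - 244) = 1/(121 - 244) = 1/(-123) = -1/123 ≈ -0.0081301)
G(L) = -4*L
C(M) = -101 + M (C(M) = -5 + ((-4*6 - 72) + M) = -5 + ((-24 - 72) + M) = -5 + (-96 + M) = -101 + M)
C(h)/(((-26234 + 7691)*(32209 - 35484))) = (-101 - 1/123)/(((-26234 + 7691)*(32209 - 35484))) = -12424/(123*((-18543*(-3275)))) = -12424/123/60728325 = -12424/123*1/60728325 = -12424/7469583975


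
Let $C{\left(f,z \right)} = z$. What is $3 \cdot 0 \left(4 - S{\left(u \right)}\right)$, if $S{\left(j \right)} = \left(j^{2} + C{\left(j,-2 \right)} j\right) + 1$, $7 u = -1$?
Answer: $0$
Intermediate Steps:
$u = - \frac{1}{7}$ ($u = \frac{1}{7} \left(-1\right) = - \frac{1}{7} \approx -0.14286$)
$S{\left(j \right)} = 1 + j^{2} - 2 j$ ($S{\left(j \right)} = \left(j^{2} - 2 j\right) + 1 = 1 + j^{2} - 2 j$)
$3 \cdot 0 \left(4 - S{\left(u \right)}\right) = 3 \cdot 0 \left(4 - \left(1 + \left(- \frac{1}{7}\right)^{2} - - \frac{2}{7}\right)\right) = 0 \left(4 - \left(1 + \frac{1}{49} + \frac{2}{7}\right)\right) = 0 \left(4 - \frac{64}{49}\right) = 0 \cdot \frac{132}{49} = 0$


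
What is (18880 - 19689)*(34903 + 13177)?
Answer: -38896720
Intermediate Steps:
(18880 - 19689)*(34903 + 13177) = -809*48080 = -38896720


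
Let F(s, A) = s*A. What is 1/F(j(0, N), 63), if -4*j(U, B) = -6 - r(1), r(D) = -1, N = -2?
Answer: 4/315 ≈ 0.012698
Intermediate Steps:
j(U, B) = 5/4 (j(U, B) = -(-6 - 1*(-1))/4 = -(-6 + 1)/4 = -¼*(-5) = 5/4)
F(s, A) = A*s
1/F(j(0, N), 63) = 1/(63*(5/4)) = 1/(315/4) = 4/315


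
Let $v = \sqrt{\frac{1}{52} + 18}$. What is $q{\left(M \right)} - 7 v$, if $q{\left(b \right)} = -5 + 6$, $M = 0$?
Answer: $1 - \frac{7 \sqrt{12181}}{26} \approx -28.714$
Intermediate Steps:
$q{\left(b \right)} = 1$
$v = \frac{\sqrt{12181}}{26}$ ($v = \sqrt{\frac{1}{52} + 18} = \sqrt{\frac{937}{52}} = \frac{\sqrt{12181}}{26} \approx 4.2449$)
$q{\left(M \right)} - 7 v = 1 - 7 \frac{\sqrt{12181}}{26} = 1 - \frac{7 \sqrt{12181}}{26}$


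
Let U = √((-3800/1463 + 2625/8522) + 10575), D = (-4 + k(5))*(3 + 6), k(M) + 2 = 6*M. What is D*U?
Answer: 540*√182100377910374/328097 ≈ 22210.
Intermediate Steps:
k(M) = -2 + 6*M
D = 216 (D = (-4 + (-2 + 6*5))*(3 + 6) = (-4 + (-2 + 30))*9 = (-4 + 28)*9 = 24*9 = 216)
U = 5*√182100377910374/656194 (U = √((-3800*1/1463 + 2625*(1/8522)) + 10575) = √((-200/77 + 2625/8522) + 10575) = √(-1502275/656194 + 10575) = √(6937749275/656194) = 5*√182100377910374/656194 ≈ 102.82)
D*U = 216*(5*√182100377910374/656194) = 540*√182100377910374/328097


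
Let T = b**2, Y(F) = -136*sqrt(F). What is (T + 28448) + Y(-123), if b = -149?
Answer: 50649 - 136*I*sqrt(123) ≈ 50649.0 - 1508.3*I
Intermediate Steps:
T = 22201 (T = (-149)**2 = 22201)
(T + 28448) + Y(-123) = (22201 + 28448) - 136*I*sqrt(123) = 50649 - 136*I*sqrt(123)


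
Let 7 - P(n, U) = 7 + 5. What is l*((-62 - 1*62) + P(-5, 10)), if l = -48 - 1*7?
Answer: 7095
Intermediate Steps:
P(n, U) = -5 (P(n, U) = 7 - (7 + 5) = 7 - 1*12 = 7 - 12 = -5)
l = -55 (l = -48 - 7 = -55)
l*((-62 - 1*62) + P(-5, 10)) = -55*((-62 - 1*62) - 5) = -55*((-62 - 62) - 5) = -55*(-124 - 5) = -55*(-129) = 7095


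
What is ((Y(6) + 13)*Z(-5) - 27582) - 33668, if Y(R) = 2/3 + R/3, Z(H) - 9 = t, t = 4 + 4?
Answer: -182951/3 ≈ -60984.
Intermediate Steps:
t = 8
Z(H) = 17 (Z(H) = 9 + 8 = 17)
Y(R) = ⅔ + R/3 (Y(R) = 2*(⅓) + R*(⅓) = ⅔ + R/3)
((Y(6) + 13)*Z(-5) - 27582) - 33668 = (((⅔ + (⅓)*6) + 13)*17 - 27582) - 33668 = (((⅔ + 2) + 13)*17 - 27582) - 33668 = ((8/3 + 13)*17 - 27582) - 33668 = ((47/3)*17 - 27582) - 33668 = (799/3 - 27582) - 33668 = -81947/3 - 33668 = -182951/3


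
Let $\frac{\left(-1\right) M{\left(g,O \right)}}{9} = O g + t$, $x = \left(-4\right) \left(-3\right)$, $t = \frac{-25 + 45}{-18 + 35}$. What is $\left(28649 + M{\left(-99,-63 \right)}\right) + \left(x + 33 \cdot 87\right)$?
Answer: $- \frac{418397}{17} \approx -24612.0$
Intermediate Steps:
$t = \frac{20}{17} \approx 1.1765$
$x = 12$
$M{\left(g,O \right)} = - \frac{180}{17} - 9 O g$ ($M{\left(g,O \right)} = - 9 \left(O g + \frac{20}{17}\right) = - 9 \left(\frac{20}{17} + O g\right) = - \frac{180}{17} - 9 O g$)
$\left(28649 + M{\left(-99,-63 \right)}\right) + \left(x + 33 \cdot 87\right) = \left(28649 - \left(\frac{180}{17} - -56133\right)\right) + \left(12 + 33 \cdot 87\right) = \left(28649 - \frac{954441}{17}\right) + \left(12 + 2871\right) = \left(28649 - \frac{954441}{17}\right) + 2883 = - \frac{467408}{17} + 2883 = - \frac{418397}{17}$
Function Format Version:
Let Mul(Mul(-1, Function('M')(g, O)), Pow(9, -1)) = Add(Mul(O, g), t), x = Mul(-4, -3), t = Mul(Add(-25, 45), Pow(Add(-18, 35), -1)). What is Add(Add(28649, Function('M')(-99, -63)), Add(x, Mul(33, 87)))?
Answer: Rational(-418397, 17) ≈ -24612.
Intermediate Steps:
t = Rational(20, 17) (t = Mul(20, Pow(17, -1)) = Mul(20, Rational(1, 17)) = Rational(20, 17) ≈ 1.1765)
x = 12
Function('M')(g, O) = Add(Rational(-180, 17), Mul(-9, O, g)) (Function('M')(g, O) = Mul(-9, Add(Mul(O, g), Rational(20, 17))) = Mul(-9, Add(Rational(20, 17), Mul(O, g))) = Add(Rational(-180, 17), Mul(-9, O, g)))
Add(Add(28649, Function('M')(-99, -63)), Add(x, Mul(33, 87))) = Add(Add(28649, Add(Rational(-180, 17), Mul(-9, -63, -99))), Add(12, Mul(33, 87))) = Add(Add(28649, Add(Rational(-180, 17), -56133)), Add(12, 2871)) = Add(Add(28649, Rational(-954441, 17)), 2883) = Add(Rational(-467408, 17), 2883) = Rational(-418397, 17)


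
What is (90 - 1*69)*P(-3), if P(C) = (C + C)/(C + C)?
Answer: 21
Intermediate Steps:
P(C) = 1 (P(C) = (2*C)/((2*C)) = (2*C)*(1/(2*C)) = 1)
(90 - 1*69)*P(-3) = (90 - 1*69)*1 = (90 - 69)*1 = 21*1 = 21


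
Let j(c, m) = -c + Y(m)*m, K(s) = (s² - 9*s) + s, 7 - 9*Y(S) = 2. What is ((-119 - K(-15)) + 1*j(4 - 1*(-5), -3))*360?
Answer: -170880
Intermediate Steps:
Y(S) = 5/9 (Y(S) = 7/9 - ⅑*2 = 7/9 - 2/9 = 5/9)
K(s) = s² - 8*s
j(c, m) = -c + 5*m/9
((-119 - K(-15)) + 1*j(4 - 1*(-5), -3))*360 = ((-119 - (-15)*(-8 - 15)) + 1*(-(4 - 1*(-5)) + (5/9)*(-3)))*360 = ((-119 - (-15)*(-23)) + 1*(-(4 + 5) - 5/3))*360 = ((-119 - 1*345) + 1*(-1*9 - 5/3))*360 = ((-119 - 345) + 1*(-9 - 5/3))*360 = (-464 + 1*(-32/3))*360 = (-464 - 32/3)*360 = -1424/3*360 = -170880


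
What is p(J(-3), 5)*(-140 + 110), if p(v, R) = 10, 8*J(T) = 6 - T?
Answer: -300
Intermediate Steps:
J(T) = ¾ - T/8 (J(T) = (6 - T)/8 = ¾ - T/8)
p(J(-3), 5)*(-140 + 110) = 10*(-140 + 110) = 10*(-30) = -300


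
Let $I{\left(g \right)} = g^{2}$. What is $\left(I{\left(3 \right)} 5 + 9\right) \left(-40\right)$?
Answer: $-2160$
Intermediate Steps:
$\left(I{\left(3 \right)} 5 + 9\right) \left(-40\right) = \left(3^{2} \cdot 5 + 9\right) \left(-40\right) = \left(9 \cdot 5 + 9\right) \left(-40\right) = \left(45 + 9\right) \left(-40\right) = 54 \left(-40\right) = -2160$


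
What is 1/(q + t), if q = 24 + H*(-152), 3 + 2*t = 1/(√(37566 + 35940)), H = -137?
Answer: 6129371316/127775939138993 - 2*√73506/127775939138993 ≈ 4.7970e-5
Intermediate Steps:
t = -3/2 + √73506/147012 (t = -3/2 + 1/(2*(√(37566 + 35940))) = -3/2 + 1/(2*(√73506)) = -3/2 + (√73506/73506)/2 = -3/2 + √73506/147012 ≈ -1.4982)
q = 20848 (q = 24 - 137*(-152) = 24 + 20824 = 20848)
1/(q + t) = 1/(20848 + (-3/2 + √73506/147012)) = 1/(41693/2 + √73506/147012)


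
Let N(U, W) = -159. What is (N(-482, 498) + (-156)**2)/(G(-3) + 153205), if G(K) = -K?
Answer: 24177/153208 ≈ 0.15780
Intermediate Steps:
(N(-482, 498) + (-156)**2)/(G(-3) + 153205) = (-159 + (-156)**2)/(-1*(-3) + 153205) = (-159 + 24336)/(3 + 153205) = 24177/153208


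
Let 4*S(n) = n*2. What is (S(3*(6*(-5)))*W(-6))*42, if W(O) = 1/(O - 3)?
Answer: 210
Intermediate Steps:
S(n) = n/2 (S(n) = (n*2)/4 = (2*n)/4 = n/2)
W(O) = 1/(-3 + O)
(S(3*(6*(-5)))*W(-6))*42 = (((3*(6*(-5)))/2)/(-3 - 6))*42 = (((3*(-30))/2)/(-9))*42 = (((1/2)*(-90))*(-1/9))*42 = -45*(-1/9)*42 = 5*42 = 210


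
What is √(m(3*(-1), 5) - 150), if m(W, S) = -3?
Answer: 3*I*√17 ≈ 12.369*I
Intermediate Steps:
√(m(3*(-1), 5) - 150) = √(-3 - 150) = √(-153) = 3*I*√17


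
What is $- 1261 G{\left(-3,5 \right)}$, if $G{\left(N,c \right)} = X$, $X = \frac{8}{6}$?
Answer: $- \frac{5044}{3} \approx -1681.3$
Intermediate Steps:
$X = \frac{4}{3}$ ($X = 8 \cdot \frac{1}{6} = \frac{4}{3} \approx 1.3333$)
$G{\left(N,c \right)} = \frac{4}{3}$
$- 1261 G{\left(-3,5 \right)} = \left(-1261\right) \frac{4}{3} = - \frac{5044}{3}$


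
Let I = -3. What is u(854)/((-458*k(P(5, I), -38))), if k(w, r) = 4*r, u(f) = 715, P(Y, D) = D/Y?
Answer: 715/69616 ≈ 0.010271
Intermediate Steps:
u(854)/((-458*k(P(5, I), -38))) = 715/((-1832*(-38))) = 715/((-458*(-152))) = 715/69616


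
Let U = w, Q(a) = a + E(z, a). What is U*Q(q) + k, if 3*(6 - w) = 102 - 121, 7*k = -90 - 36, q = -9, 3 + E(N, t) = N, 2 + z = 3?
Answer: -461/3 ≈ -153.67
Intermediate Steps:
z = 1 (z = -2 + 3 = 1)
E(N, t) = -3 + N
k = -18 (k = (-90 - 36)/7 = (⅐)*(-126) = -18)
Q(a) = -2 + a (Q(a) = a + (-3 + 1) = a - 2 = -2 + a)
w = 37/3 (w = 6 - (102 - 121)/3 = 6 - ⅓*(-19) = 6 + 19/3 = 37/3 ≈ 12.333)
U = 37/3 ≈ 12.333
U*Q(q) + k = 37*(-2 - 9)/3 - 18 = (37/3)*(-11) - 18 = -407/3 - 18 = -461/3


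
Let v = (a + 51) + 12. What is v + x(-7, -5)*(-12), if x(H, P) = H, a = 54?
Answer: 201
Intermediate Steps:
v = 117 (v = (54 + 51) + 12 = 105 + 12 = 117)
v + x(-7, -5)*(-12) = 117 - 7*(-12) = 117 + 84 = 201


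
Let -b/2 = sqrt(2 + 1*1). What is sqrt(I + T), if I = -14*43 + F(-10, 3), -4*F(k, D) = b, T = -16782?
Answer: sqrt(-69536 + 2*sqrt(3))/2 ≈ 131.85*I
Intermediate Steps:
b = -2*sqrt(3) (b = -2*sqrt(2 + 1*1) = -2*sqrt(2 + 1) = -2*sqrt(3) ≈ -3.4641)
F(k, D) = sqrt(3)/2 (F(k, D) = -(-1)*sqrt(3)/2 = sqrt(3)/2)
I = -602 + sqrt(3)/2 (I = -14*43 + sqrt(3)/2 = -602 + sqrt(3)/2 ≈ -601.13)
sqrt(I + T) = sqrt((-602 + sqrt(3)/2) - 16782) = sqrt(-17384 + sqrt(3)/2)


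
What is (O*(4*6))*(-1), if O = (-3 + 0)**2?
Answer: -216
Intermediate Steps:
O = 9 (O = (-3)**2 = 9)
(O*(4*6))*(-1) = (9*(4*6))*(-1) = (9*24)*(-1) = 216*(-1) = -216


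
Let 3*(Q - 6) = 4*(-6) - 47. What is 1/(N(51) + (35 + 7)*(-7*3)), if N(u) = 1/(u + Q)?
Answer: -100/88197 ≈ -0.0011338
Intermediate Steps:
Q = -53/3 (Q = 6 + (4*(-6) - 47)/3 = 6 + (-24 - 47)/3 = 6 + (⅓)*(-71) = 6 - 71/3 = -53/3 ≈ -17.667)
N(u) = 1/(-53/3 + u) (N(u) = 1/(u - 53/3) = 1/(-53/3 + u))
1/(N(51) + (35 + 7)*(-7*3)) = 1/(3/(-53 + 3*51) + (35 + 7)*(-7*3)) = 1/(3/(-53 + 153) + 42*(-21)) = 1/(3/100 - 882) = 1/(-88197/100) = -100/88197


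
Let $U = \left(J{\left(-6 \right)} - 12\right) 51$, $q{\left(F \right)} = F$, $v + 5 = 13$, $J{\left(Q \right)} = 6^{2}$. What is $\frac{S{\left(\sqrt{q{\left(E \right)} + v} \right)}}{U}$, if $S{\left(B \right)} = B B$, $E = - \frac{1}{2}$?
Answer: $\frac{5}{816} \approx 0.0061274$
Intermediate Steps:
$J{\left(Q \right)} = 36$
$v = 8$ ($v = -5 + 13 = 8$)
$E = - \frac{1}{2}$ ($E = \left(-1\right) \frac{1}{2} = - \frac{1}{2} \approx -0.5$)
$S{\left(B \right)} = B^{2}$
$U = 1224$ ($U = \left(36 - 12\right) 51 = 24 \cdot 51 = 1224$)
$\frac{S{\left(\sqrt{q{\left(E \right)} + v} \right)}}{U} = \frac{\left(\sqrt{- \frac{1}{2} + 8}\right)^{2}}{1224} = \left(\sqrt{\frac{15}{2}}\right)^{2} \cdot \frac{1}{1224} = \left(\frac{\sqrt{30}}{2}\right)^{2} \cdot \frac{1}{1224} = \frac{15}{2} \cdot \frac{1}{1224} = \frac{5}{816}$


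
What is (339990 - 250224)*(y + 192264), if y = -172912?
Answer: 1737151632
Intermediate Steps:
(339990 - 250224)*(y + 192264) = (339990 - 250224)*(-172912 + 192264) = 89766*19352 = 1737151632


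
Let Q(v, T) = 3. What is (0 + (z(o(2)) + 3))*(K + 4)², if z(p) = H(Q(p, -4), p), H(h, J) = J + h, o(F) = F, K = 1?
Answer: 200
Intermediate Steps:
z(p) = 3 + p (z(p) = p + 3 = 3 + p)
(0 + (z(o(2)) + 3))*(K + 4)² = (0 + ((3 + 2) + 3))*(1 + 4)² = (0 + (5 + 3))*5² = (0 + 8)*25 = 8*25 = 200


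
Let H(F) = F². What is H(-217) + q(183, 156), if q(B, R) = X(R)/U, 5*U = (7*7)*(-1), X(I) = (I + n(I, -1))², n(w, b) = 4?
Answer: 2179361/49 ≈ 44477.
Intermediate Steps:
X(I) = (4 + I)² (X(I) = (I + 4)² = (4 + I)²)
U = -49/5 (U = ((7*7)*(-1))/5 = (49*(-1))/5 = (⅕)*(-49) = -49/5 ≈ -9.8000)
q(B, R) = -5*(4 + R)²/49 (q(B, R) = (4 + R)²/(-49/5) = (4 + R)²*(-5/49) = -5*(4 + R)²/49)
H(-217) + q(183, 156) = (-217)² - 5*(4 + 156)²/49 = 47089 - 5/49*160² = 47089 - 5/49*25600 = 47089 - 128000/49 = 2179361/49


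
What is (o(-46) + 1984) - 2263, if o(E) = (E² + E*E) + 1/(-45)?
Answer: 177884/45 ≈ 3953.0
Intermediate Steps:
o(E) = -1/45 + 2*E² (o(E) = (E² + E²) - 1/45 = 2*E² - 1/45 = -1/45 + 2*E²)
(o(-46) + 1984) - 2263 = ((-1/45 + 2*(-46)²) + 1984) - 2263 = ((-1/45 + 2*2116) + 1984) - 2263 = ((-1/45 + 4232) + 1984) - 2263 = (190439/45 + 1984) - 2263 = 279719/45 - 2263 = 177884/45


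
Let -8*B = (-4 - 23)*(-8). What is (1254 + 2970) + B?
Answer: 4197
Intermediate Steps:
B = -27 (B = -(-4 - 23)*(-8)/8 = -(-27)*(-8)/8 = -⅛*216 = -27)
(1254 + 2970) + B = (1254 + 2970) - 27 = 4224 - 27 = 4197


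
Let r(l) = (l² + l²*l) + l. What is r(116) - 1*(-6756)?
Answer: 1581224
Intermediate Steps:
r(l) = l + l² + l³ (r(l) = (l² + l³) + l = l + l² + l³)
r(116) - 1*(-6756) = 116*(1 + 116 + 116²) - 1*(-6756) = 116*(1 + 116 + 13456) + 6756 = 116*13573 + 6756 = 1574468 + 6756 = 1581224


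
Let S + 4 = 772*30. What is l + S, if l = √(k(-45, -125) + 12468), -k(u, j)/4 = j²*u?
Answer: 23156 + 2*√706242 ≈ 24837.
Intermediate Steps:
k(u, j) = -4*u*j² (k(u, j) = -4*j²*u = -4*u*j²)
l = 2*√706242 (l = √(-4*(-45)*(-125)² + 12468) = √(-4*(-45)*15625 + 12468) = √(2812500 + 12468) = √2824968 = 2*√706242 ≈ 1680.8)
S = 23156 (S = -4 + 772*30 = -4 + 23160 = 23156)
l + S = 2*√706242 + 23156 = 23156 + 2*√706242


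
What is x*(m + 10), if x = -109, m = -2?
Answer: -872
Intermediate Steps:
x*(m + 10) = -109*(-2 + 10) = -109*8 = -872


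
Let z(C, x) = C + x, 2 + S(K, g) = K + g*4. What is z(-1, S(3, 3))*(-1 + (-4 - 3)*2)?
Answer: -180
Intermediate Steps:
S(K, g) = -2 + K + 4*g (S(K, g) = -2 + (K + g*4) = -2 + (K + 4*g) = -2 + K + 4*g)
z(-1, S(3, 3))*(-1 + (-4 - 3)*2) = (-1 + (-2 + 3 + 4*3))*(-1 + (-4 - 3)*2) = (-1 + (-2 + 3 + 12))*(-1 - 7*2) = (-1 + 13)*(-1 - 14) = 12*(-15) = -180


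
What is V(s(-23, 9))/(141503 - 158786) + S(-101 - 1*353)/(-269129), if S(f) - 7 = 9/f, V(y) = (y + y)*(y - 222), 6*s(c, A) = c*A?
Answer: -7355572487/7182706987 ≈ -1.0241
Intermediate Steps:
s(c, A) = A*c/6 (s(c, A) = (c*A)/6 = (A*c)/6 = A*c/6)
V(y) = 2*y*(-222 + y) (V(y) = (2*y)*(-222 + y) = 2*y*(-222 + y))
S(f) = 7 + 9/f
V(s(-23, 9))/(141503 - 158786) + S(-101 - 1*353)/(-269129) = (2*((⅙)*9*(-23))*(-222 + (⅙)*9*(-23)))/(141503 - 158786) + (7 + 9/(-101 - 1*353))/(-269129) = (2*(-69/2)*(-222 - 69/2))/(-17283) + (7 + 9/(-101 - 353))*(-1/269129) = (2*(-69/2)*(-513/2))*(-1/17283) + (7 + 9/(-454))*(-1/269129) = (35397/2)*(-1/17283) + (7 + 9*(-1/454))*(-1/269129) = -11799/11522 + (7 - 9/454)*(-1/269129) = -11799/11522 + (3169/454)*(-1/269129) = -11799/11522 - 3169/122184566 = -7355572487/7182706987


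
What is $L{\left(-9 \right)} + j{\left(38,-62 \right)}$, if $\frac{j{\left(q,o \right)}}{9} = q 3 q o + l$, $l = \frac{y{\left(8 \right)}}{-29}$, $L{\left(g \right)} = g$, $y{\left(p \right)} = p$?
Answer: $- \frac{70100757}{29} \approx -2.4173 \cdot 10^{6}$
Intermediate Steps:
$l = - \frac{8}{29}$ ($l = \frac{8}{-29} = 8 \left(- \frac{1}{29}\right) = - \frac{8}{29} \approx -0.27586$)
$j{\left(q,o \right)} = - \frac{72}{29} + 27 o q^{2}$ ($j{\left(q,o \right)} = 9 \left(q 3 q o - \frac{8}{29}\right) = 9 \left(3 q q o - \frac{8}{29}\right) = 9 \left(3 q^{2} o - \frac{8}{29}\right) = 9 \left(3 o q^{2} - \frac{8}{29}\right) = 9 \left(- \frac{8}{29} + 3 o q^{2}\right) = - \frac{72}{29} + 27 o q^{2}$)
$L{\left(-9 \right)} + j{\left(38,-62 \right)} = -9 + \left(- \frac{72}{29} + 27 \left(-62\right) 38^{2}\right) = -9 + \left(- \frac{72}{29} + 27 \left(-62\right) 1444\right) = -9 - \frac{70100496}{29} = - \frac{70100757}{29}$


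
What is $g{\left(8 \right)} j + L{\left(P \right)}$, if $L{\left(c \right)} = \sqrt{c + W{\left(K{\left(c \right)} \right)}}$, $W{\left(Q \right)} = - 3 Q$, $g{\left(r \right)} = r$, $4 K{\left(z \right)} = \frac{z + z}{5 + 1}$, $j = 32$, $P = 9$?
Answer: $256 + \frac{3 \sqrt{3}}{2} \approx 258.6$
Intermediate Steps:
$K{\left(z \right)} = \frac{z}{12}$ ($K{\left(z \right)} = \frac{\left(z + z\right) \frac{1}{5 + 1}}{4} = \frac{2 z \frac{1}{6}}{4} = \frac{\frac{1}{3} z}{4} = \frac{z}{12}$)
$L{\left(c \right)} = \frac{\sqrt{3} \sqrt{c}}{2}$ ($L{\left(c \right)} = \sqrt{c - 3 \frac{c}{12}} = \sqrt{c - \frac{c}{4}} = \sqrt{\frac{3 c}{4}} = \frac{\sqrt{3} \sqrt{c}}{2}$)
$g{\left(8 \right)} j + L{\left(P \right)} = 8 \cdot 32 + \frac{\sqrt{3} \sqrt{9}}{2} = 256 + \frac{1}{2} \sqrt{3} \cdot 3 = 256 + \frac{3 \sqrt{3}}{2}$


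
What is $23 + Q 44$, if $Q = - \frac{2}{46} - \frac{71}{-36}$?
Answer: $\frac{22328}{207} \approx 107.86$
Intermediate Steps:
$Q = \frac{1597}{828}$ ($Q = \left(-2\right) \frac{1}{46} - - \frac{71}{36} = - \frac{1}{23} + \frac{71}{36} = \frac{1597}{828} \approx 1.9287$)
$23 + Q 44 = 23 + \frac{1597}{828} \cdot 44 = 23 + \frac{17567}{207} = \frac{22328}{207}$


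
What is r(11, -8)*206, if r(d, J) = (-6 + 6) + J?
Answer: -1648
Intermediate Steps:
r(d, J) = J (r(d, J) = 0 + J = J)
r(11, -8)*206 = -8*206 = -1648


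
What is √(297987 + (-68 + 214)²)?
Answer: √319303 ≈ 565.07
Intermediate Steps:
√(297987 + (-68 + 214)²) = √(297987 + 146²) = √(297987 + 21316) = √319303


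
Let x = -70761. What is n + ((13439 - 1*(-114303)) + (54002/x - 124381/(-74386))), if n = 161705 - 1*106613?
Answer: 962374899643333/5263627746 ≈ 1.8284e+5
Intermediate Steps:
n = 55092 (n = 161705 - 106613 = 55092)
n + ((13439 - 1*(-114303)) + (54002/x - 124381/(-74386))) = 55092 + ((13439 - 1*(-114303)) + (54002/(-70761) - 124381/(-74386))) = 55092 + ((13439 + 114303) + (54002*(-1/70761) - 124381*(-1/74386))) = 55092 + (127742 + (-54002/70761 + 124381/74386)) = 55092 + (127742 + 4784331169/5263627746) = 55092 + 672391119860701/5263627746 = 962374899643333/5263627746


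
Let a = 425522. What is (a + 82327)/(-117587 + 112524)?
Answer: -507849/5063 ≈ -100.31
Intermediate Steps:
(a + 82327)/(-117587 + 112524) = (425522 + 82327)/(-117587 + 112524) = 507849/(-5063) = 507849*(-1/5063) = -507849/5063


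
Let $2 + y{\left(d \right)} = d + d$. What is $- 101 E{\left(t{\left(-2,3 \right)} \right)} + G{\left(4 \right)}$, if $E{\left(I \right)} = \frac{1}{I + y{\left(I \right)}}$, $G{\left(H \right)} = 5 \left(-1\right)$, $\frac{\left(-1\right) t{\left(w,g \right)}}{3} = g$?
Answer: $- \frac{44}{29} \approx -1.5172$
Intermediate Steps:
$y{\left(d \right)} = -2 + 2 d$ ($y{\left(d \right)} = -2 + \left(d + d\right) = -2 + 2 d$)
$t{\left(w,g \right)} = - 3 g$
$G{\left(H \right)} = -5$
$E{\left(I \right)} = \frac{1}{-2 + 3 I}$ ($E{\left(I \right)} = \frac{1}{I + \left(-2 + 2 I\right)} = \frac{1}{-2 + 3 I}$)
$- 101 E{\left(t{\left(-2,3 \right)} \right)} + G{\left(4 \right)} = - \frac{101}{-2 + 3 \left(\left(-3\right) 3\right)} - 5 = - \frac{101}{-2 + 3 \left(-9\right)} - 5 = - \frac{101}{-2 - 27} - 5 = - \frac{101}{-29} - 5 = \left(-101\right) \left(- \frac{1}{29}\right) - 5 = \frac{101}{29} - 5 = - \frac{44}{29}$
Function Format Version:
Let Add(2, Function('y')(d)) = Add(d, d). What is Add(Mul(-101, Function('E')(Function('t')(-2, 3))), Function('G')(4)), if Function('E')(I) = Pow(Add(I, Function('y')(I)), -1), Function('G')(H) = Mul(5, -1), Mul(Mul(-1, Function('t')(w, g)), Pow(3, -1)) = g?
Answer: Rational(-44, 29) ≈ -1.5172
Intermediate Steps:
Function('y')(d) = Add(-2, Mul(2, d)) (Function('y')(d) = Add(-2, Add(d, d)) = Add(-2, Mul(2, d)))
Function('t')(w, g) = Mul(-3, g)
Function('G')(H) = -5
Function('E')(I) = Pow(Add(-2, Mul(3, I)), -1) (Function('E')(I) = Pow(Add(I, Add(-2, Mul(2, I))), -1) = Pow(Add(-2, Mul(3, I)), -1))
Add(Mul(-101, Function('E')(Function('t')(-2, 3))), Function('G')(4)) = Add(Mul(-101, Pow(Add(-2, Mul(3, Mul(-3, 3))), -1)), -5) = Add(Mul(-101, Pow(Add(-2, Mul(3, -9)), -1)), -5) = Add(Mul(-101, Pow(Add(-2, -27), -1)), -5) = Add(Mul(-101, Pow(-29, -1)), -5) = Add(Mul(-101, Rational(-1, 29)), -5) = Add(Rational(101, 29), -5) = Rational(-44, 29)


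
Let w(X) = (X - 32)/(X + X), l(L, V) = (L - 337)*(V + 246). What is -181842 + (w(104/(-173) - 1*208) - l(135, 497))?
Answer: -286497429/9022 ≈ -31755.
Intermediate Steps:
l(L, V) = (-337 + L)*(246 + V)
w(X) = (-32 + X)/(2*X) (w(X) = (-32 + X)/((2*X)) = (-32 + X)*(1/(2*X)) = (-32 + X)/(2*X))
-181842 + (w(104/(-173) - 1*208) - l(135, 497)) = -181842 + ((-32 + (104/(-173) - 1*208))/(2*(104/(-173) - 1*208)) - (-82902 - 337*497 + 246*135 + 135*497)) = -181842 + ((-32 + (104*(-1/173) - 208))/(2*(104*(-1/173) - 208)) - (-82902 - 167489 + 33210 + 67095)) = -181842 + ((-32 + (-104/173 - 208))/(2*(-104/173 - 208)) - 1*(-150086)) = -181842 + ((-32 - 36088/173)/(2*(-36088/173)) + 150086) = -181842 + ((½)*(-173/36088)*(-41624/173) + 150086) = -181842 + (5203/9022 + 150086) = -181842 + 1354081095/9022 = -286497429/9022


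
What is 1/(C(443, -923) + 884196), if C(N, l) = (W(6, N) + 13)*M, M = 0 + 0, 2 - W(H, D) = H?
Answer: 1/884196 ≈ 1.1310e-6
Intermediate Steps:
W(H, D) = 2 - H
M = 0
C(N, l) = 0 (C(N, l) = ((2 - 1*6) + 13)*0 = ((2 - 6) + 13)*0 = (-4 + 13)*0 = 9*0 = 0)
1/(C(443, -923) + 884196) = 1/(0 + 884196) = 1/884196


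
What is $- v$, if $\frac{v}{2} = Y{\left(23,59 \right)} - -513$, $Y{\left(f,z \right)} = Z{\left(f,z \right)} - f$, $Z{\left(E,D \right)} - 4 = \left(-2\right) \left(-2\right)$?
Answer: $-996$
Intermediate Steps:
$Z{\left(E,D \right)} = 8$ ($Z{\left(E,D \right)} = 4 - -4 = 4 + 4 = 8$)
$Y{\left(f,z \right)} = 8 - f$
$v = 996$ ($v = 2 \left(\left(8 - 23\right) - -513\right) = 2 \left(\left(8 - 23\right) + 513\right) = 2 \left(-15 + 513\right) = 2 \cdot 498 = 996$)
$- v = \left(-1\right) 996 = -996$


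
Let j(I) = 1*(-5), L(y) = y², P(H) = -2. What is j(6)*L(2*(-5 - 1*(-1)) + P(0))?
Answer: -500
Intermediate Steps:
j(I) = -5
j(6)*L(2*(-5 - 1*(-1)) + P(0)) = -5*(2*(-5 - 1*(-1)) - 2)² = -5*(2*(-5 + 1) - 2)² = -5*(2*(-4) - 2)² = -5*(-8 - 2)² = -5*(-10)² = -5*100 = -500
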